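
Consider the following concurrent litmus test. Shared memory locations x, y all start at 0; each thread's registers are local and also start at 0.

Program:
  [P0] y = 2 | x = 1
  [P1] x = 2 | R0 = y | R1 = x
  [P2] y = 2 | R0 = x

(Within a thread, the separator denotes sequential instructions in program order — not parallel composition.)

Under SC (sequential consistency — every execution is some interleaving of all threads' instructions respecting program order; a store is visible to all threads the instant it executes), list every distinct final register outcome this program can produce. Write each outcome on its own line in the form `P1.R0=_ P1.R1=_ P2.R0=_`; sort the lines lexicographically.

outcome vector order: (P1.R0,P1.R1,P2.R0)
|SC outcomes| = 10

P1.R0=0 P1.R1=1 P2.R0=1
P1.R0=0 P1.R1=1 P2.R0=2
P1.R0=0 P1.R1=2 P2.R0=1
P1.R0=0 P1.R1=2 P2.R0=2
P1.R0=2 P1.R1=1 P2.R0=0
P1.R0=2 P1.R1=1 P2.R0=1
P1.R0=2 P1.R1=1 P2.R0=2
P1.R0=2 P1.R1=2 P2.R0=0
P1.R0=2 P1.R1=2 P2.R0=1
P1.R0=2 P1.R1=2 P2.R0=2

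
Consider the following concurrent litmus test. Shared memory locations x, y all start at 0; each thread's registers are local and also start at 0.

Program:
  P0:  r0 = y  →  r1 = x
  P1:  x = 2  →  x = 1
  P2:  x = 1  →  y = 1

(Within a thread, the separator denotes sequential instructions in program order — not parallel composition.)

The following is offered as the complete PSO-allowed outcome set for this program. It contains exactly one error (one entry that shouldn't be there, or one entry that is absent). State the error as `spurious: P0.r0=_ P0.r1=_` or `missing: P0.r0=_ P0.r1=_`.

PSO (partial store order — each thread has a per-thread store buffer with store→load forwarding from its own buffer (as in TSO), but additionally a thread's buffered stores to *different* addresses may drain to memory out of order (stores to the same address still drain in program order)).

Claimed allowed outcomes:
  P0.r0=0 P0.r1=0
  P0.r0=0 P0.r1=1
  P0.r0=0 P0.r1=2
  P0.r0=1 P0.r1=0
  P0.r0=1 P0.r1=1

missing: P0.r0=1 P0.r1=2

outcome vector order: (P0.r0,P0.r1)
PSO (6): 0/0, 0/1, 0/2, 1/0, 1/1, 1/2
PSO∖claimed = {1/2}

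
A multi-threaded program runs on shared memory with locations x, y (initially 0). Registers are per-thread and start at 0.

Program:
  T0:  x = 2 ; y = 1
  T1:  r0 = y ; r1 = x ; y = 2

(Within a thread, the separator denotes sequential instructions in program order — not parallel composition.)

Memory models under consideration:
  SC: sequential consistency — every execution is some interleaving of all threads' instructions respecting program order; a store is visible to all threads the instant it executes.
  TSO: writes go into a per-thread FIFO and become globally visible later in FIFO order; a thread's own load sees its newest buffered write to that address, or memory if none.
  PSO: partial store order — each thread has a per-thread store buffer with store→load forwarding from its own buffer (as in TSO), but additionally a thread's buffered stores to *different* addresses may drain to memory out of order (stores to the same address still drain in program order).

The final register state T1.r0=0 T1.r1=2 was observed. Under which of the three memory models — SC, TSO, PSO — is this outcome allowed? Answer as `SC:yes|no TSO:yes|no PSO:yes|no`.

outcome vector order: (T1.r0,T1.r1)
SC (3): <0 0>, <0 2>, <1 2>
TSO (3): <0 0>, <0 2>, <1 2>
PSO (4): <0 0>, <0 2>, <1 0>, <1 2>
target <0 2> ∈ {SC,TSO,PSO}

SC:yes TSO:yes PSO:yes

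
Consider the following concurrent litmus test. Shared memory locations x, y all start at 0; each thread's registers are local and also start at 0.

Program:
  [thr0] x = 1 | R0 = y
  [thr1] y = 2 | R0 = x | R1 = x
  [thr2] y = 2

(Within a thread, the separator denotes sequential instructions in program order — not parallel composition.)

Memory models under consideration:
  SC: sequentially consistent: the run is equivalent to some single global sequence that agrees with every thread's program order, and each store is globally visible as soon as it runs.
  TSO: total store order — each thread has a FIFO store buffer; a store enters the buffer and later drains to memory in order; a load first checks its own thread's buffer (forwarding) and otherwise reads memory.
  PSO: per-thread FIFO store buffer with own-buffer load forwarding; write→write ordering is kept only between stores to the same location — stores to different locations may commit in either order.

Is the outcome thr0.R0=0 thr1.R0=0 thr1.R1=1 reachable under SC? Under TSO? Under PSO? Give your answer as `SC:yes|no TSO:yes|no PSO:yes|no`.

outcome vector order: (thr0.R0,thr1.R0,thr1.R1)
SC (4): 0/1/1 2/0/0 2/0/1 2/1/1
TSO (6): 0/0/0 0/0/1 0/1/1 2/0/0 2/0/1 2/1/1
PSO (6): 0/0/0 0/0/1 0/1/1 2/0/0 2/0/1 2/1/1
target 0/0/1 ∈ {TSO,PSO}

SC:no TSO:yes PSO:yes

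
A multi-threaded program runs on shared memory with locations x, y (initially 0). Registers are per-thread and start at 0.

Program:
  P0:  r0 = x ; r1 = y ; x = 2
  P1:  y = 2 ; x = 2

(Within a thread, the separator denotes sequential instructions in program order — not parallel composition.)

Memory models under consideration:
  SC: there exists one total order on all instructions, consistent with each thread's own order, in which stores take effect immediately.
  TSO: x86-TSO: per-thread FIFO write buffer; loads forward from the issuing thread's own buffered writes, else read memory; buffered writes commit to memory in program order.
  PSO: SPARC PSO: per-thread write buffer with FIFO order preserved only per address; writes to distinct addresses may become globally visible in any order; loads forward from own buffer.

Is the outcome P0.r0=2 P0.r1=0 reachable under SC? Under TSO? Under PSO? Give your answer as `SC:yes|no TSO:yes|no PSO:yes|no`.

outcome vector order: (P0.r0,P0.r1)
SC: 3 outcomes — {(0,0), (0,2), (2,2)}
TSO: 3 outcomes — {(0,0), (0,2), (2,2)}
PSO: 4 outcomes — {(0,0), (0,2), (2,0), (2,2)}
target (2,0) ∈ {PSO}

SC:no TSO:no PSO:yes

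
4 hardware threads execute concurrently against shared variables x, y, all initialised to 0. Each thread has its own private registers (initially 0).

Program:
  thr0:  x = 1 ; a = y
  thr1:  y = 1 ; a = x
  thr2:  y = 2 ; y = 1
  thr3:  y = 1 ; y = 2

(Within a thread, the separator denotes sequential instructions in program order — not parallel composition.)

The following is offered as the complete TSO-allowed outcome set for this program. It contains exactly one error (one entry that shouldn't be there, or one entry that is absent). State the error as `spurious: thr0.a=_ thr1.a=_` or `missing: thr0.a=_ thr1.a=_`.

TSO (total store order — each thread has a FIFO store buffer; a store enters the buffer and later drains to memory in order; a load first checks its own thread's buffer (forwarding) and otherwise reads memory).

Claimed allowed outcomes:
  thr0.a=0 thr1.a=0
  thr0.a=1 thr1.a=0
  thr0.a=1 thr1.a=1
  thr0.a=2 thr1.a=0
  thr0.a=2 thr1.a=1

outcome vector order: (thr0.a,thr1.a)
under TSO → 0/0 0/1 1/0 1/1 2/0 2/1
TSO∖claimed = {0/1}

missing: thr0.a=0 thr1.a=1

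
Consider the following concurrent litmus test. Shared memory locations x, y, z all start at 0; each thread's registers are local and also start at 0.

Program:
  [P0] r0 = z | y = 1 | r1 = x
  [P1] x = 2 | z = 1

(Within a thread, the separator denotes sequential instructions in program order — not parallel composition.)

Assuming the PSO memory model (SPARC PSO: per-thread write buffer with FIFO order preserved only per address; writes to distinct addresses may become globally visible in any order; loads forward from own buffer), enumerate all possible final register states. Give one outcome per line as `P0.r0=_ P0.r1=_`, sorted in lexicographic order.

P0.r0=0 P0.r1=0
P0.r0=0 P0.r1=2
P0.r0=1 P0.r1=0
P0.r0=1 P0.r1=2

outcome vector order: (P0.r0,P0.r1)
|PSO outcomes| = 4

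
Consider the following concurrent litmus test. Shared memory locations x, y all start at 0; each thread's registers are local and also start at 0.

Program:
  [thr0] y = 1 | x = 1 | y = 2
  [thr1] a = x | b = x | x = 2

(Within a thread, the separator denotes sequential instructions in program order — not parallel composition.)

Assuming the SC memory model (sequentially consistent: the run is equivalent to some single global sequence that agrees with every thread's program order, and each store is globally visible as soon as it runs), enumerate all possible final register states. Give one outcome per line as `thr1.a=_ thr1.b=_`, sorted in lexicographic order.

thr1.a=0 thr1.b=0
thr1.a=0 thr1.b=1
thr1.a=1 thr1.b=1

outcome vector order: (thr1.a,thr1.b)
|SC outcomes| = 3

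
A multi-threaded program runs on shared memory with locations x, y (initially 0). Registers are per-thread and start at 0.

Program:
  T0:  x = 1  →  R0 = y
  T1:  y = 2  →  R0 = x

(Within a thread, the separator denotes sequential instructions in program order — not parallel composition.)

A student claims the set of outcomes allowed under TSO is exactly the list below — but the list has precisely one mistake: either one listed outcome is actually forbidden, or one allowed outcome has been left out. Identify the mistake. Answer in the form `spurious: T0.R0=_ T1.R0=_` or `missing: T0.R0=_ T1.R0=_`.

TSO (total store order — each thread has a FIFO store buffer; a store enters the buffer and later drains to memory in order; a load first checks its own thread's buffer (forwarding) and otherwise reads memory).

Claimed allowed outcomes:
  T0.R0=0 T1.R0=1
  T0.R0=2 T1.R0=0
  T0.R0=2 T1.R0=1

outcome vector order: (T0.R0,T1.R0)
[TSO] allowed = {0/0, 0/1, 2/0, 2/1}
TSO∖claimed = {0/0}

missing: T0.R0=0 T1.R0=0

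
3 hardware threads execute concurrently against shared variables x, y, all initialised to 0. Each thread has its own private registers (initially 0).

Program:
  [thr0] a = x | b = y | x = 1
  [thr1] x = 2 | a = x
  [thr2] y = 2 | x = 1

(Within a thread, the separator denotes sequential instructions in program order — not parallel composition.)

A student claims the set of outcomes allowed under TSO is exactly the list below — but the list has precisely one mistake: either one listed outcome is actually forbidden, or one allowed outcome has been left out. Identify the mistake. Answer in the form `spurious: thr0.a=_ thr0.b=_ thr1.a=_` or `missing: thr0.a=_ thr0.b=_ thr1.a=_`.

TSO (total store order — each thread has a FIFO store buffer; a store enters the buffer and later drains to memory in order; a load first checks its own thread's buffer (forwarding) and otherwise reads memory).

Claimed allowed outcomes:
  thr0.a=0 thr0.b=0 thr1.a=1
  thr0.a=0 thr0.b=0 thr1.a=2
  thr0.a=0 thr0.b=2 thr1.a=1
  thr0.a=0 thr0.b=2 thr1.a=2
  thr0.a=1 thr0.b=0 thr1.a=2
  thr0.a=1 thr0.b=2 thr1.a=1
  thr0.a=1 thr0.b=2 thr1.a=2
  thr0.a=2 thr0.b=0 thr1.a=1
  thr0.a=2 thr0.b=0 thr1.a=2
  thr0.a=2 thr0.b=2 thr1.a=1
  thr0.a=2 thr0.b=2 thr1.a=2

outcome vector order: (thr0.a,thr0.b,thr1.a)
TSO: 10 outcomes — {001, 002, 021, 022, 121, 122, 201, 202, 221, 222}
claimed∖TSO = {102}

spurious: thr0.a=1 thr0.b=0 thr1.a=2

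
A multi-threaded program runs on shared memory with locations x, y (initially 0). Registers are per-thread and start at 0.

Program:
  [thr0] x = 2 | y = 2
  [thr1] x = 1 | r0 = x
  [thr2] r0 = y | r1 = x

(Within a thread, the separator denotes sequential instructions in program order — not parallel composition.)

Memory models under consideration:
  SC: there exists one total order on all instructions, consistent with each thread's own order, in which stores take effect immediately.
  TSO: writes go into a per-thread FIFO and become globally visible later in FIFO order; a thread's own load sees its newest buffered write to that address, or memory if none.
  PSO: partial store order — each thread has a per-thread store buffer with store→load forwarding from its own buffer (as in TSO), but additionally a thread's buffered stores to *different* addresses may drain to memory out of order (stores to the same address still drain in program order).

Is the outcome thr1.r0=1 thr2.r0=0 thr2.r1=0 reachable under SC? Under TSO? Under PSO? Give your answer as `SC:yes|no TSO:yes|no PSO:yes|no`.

outcome vector order: (thr1.r0,thr2.r0,thr2.r1)
SC (9): 100; 101; 102; 121; 122; 200; 201; 202; 222
TSO (9): 100; 101; 102; 121; 122; 200; 201; 202; 222
PSO (12): 100; 101; 102; 120; 121; 122; 200; 201; 202; 220; 221; 222
target 100 ∈ {SC,TSO,PSO}

SC:yes TSO:yes PSO:yes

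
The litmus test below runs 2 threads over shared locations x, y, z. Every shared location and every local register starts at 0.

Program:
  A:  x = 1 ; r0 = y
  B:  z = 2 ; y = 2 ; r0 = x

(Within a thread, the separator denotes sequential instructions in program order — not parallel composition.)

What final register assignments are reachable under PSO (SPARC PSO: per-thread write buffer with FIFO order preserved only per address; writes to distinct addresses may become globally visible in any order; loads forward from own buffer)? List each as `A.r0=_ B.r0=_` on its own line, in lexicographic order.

A.r0=0 B.r0=0
A.r0=0 B.r0=1
A.r0=2 B.r0=0
A.r0=2 B.r0=1

outcome vector order: (A.r0,B.r0)
|PSO outcomes| = 4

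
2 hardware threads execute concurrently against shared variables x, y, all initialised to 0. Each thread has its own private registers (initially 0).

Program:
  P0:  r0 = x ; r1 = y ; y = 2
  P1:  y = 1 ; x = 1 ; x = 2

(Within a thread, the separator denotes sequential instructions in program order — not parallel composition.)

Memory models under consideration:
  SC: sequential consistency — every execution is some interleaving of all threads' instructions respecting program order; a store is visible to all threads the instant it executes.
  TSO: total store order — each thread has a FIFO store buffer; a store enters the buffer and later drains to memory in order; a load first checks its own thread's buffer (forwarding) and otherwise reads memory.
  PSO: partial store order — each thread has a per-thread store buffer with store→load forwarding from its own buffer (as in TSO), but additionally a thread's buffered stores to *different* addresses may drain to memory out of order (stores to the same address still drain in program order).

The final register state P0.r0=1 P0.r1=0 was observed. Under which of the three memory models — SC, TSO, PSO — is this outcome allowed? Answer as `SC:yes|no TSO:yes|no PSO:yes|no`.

outcome vector order: (P0.r0,P0.r1)
SC (4): <0 0>; <0 1>; <1 1>; <2 1>
TSO (4): <0 0>; <0 1>; <1 1>; <2 1>
PSO (6): <0 0>; <0 1>; <1 0>; <1 1>; <2 0>; <2 1>
target <1 0> ∈ {PSO}

SC:no TSO:no PSO:yes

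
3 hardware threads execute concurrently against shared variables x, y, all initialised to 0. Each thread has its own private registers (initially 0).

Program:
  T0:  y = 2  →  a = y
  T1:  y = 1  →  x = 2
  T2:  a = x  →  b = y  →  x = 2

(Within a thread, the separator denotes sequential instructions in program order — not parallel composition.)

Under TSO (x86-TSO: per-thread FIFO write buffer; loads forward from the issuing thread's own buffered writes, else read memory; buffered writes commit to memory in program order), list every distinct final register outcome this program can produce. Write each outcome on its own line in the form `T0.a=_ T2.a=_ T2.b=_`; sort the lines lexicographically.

T0.a=1 T2.a=0 T2.b=0
T0.a=1 T2.a=0 T2.b=1
T0.a=1 T2.a=0 T2.b=2
T0.a=1 T2.a=2 T2.b=1
T0.a=2 T2.a=0 T2.b=0
T0.a=2 T2.a=0 T2.b=1
T0.a=2 T2.a=0 T2.b=2
T0.a=2 T2.a=2 T2.b=1
T0.a=2 T2.a=2 T2.b=2

outcome vector order: (T0.a,T2.a,T2.b)
|TSO outcomes| = 9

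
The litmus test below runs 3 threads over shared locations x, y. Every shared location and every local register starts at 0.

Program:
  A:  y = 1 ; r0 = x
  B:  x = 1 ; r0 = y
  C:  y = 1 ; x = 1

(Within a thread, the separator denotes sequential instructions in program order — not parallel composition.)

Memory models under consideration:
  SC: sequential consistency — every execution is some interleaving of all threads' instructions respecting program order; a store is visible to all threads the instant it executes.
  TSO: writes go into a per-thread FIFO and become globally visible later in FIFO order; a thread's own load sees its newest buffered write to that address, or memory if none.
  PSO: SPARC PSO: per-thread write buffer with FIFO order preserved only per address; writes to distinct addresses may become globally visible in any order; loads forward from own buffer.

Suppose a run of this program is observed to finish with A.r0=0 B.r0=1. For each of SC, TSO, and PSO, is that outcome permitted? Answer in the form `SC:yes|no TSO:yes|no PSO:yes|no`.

SC:yes TSO:yes PSO:yes

outcome vector order: (A.r0,B.r0)
SC: 3 outcomes — {<0 1> <1 0> <1 1>}
TSO: 4 outcomes — {<0 0> <0 1> <1 0> <1 1>}
PSO: 4 outcomes — {<0 0> <0 1> <1 0> <1 1>}
target <0 1> ∈ {SC,TSO,PSO}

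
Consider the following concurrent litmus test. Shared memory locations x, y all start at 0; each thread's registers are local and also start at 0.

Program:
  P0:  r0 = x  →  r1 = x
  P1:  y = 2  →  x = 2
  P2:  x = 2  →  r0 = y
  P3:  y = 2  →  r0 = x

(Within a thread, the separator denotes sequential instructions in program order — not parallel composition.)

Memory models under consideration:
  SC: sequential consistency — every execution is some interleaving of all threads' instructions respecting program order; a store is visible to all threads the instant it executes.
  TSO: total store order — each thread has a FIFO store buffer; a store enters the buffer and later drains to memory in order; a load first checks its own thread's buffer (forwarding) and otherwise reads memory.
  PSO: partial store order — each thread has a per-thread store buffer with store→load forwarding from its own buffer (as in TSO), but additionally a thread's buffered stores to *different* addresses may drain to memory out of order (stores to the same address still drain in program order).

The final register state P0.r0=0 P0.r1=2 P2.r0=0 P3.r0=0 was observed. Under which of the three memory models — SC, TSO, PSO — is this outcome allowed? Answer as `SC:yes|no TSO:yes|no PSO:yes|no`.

outcome vector order: (P0.r0,P0.r1,P2.r0,P3.r0)
under SC → <0 0 0 2>, <0 0 2 0>, <0 0 2 2>, <0 2 0 2>, <0 2 2 0>, <0 2 2 2>, <2 2 0 2>, <2 2 2 0>, <2 2 2 2>
under TSO → <0 0 0 0>, <0 0 0 2>, <0 0 2 0>, <0 0 2 2>, <0 2 0 0>, <0 2 0 2>, <0 2 2 0>, <0 2 2 2>, <2 2 0 0>, <2 2 0 2>, <2 2 2 0>, <2 2 2 2>
under PSO → <0 0 0 0>, <0 0 0 2>, <0 0 2 0>, <0 0 2 2>, <0 2 0 0>, <0 2 0 2>, <0 2 2 0>, <0 2 2 2>, <2 2 0 0>, <2 2 0 2>, <2 2 2 0>, <2 2 2 2>
target <0 2 0 0> ∈ {TSO,PSO}

SC:no TSO:yes PSO:yes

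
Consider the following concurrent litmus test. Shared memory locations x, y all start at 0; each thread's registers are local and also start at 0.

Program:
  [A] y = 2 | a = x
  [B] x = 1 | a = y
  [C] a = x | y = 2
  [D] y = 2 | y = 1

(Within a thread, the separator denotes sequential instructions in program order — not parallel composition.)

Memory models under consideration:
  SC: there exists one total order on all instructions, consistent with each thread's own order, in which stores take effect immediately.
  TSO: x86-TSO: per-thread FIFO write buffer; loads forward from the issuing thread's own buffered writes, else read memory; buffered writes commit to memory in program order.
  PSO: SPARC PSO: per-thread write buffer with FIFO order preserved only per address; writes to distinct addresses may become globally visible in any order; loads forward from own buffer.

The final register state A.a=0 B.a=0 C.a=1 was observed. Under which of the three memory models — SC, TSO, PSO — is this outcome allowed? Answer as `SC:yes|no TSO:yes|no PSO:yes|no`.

SC:no TSO:yes PSO:yes

outcome vector order: (A.a,B.a,C.a)
under SC → <0 1 0>; <0 1 1>; <0 2 0>; <0 2 1>; <1 0 0>; <1 0 1>; <1 1 0>; <1 1 1>; <1 2 0>; <1 2 1>
under TSO → <0 0 0>; <0 0 1>; <0 1 0>; <0 1 1>; <0 2 0>; <0 2 1>; <1 0 0>; <1 0 1>; <1 1 0>; <1 1 1>; <1 2 0>; <1 2 1>
under PSO → <0 0 0>; <0 0 1>; <0 1 0>; <0 1 1>; <0 2 0>; <0 2 1>; <1 0 0>; <1 0 1>; <1 1 0>; <1 1 1>; <1 2 0>; <1 2 1>
target <0 0 1> ∈ {TSO,PSO}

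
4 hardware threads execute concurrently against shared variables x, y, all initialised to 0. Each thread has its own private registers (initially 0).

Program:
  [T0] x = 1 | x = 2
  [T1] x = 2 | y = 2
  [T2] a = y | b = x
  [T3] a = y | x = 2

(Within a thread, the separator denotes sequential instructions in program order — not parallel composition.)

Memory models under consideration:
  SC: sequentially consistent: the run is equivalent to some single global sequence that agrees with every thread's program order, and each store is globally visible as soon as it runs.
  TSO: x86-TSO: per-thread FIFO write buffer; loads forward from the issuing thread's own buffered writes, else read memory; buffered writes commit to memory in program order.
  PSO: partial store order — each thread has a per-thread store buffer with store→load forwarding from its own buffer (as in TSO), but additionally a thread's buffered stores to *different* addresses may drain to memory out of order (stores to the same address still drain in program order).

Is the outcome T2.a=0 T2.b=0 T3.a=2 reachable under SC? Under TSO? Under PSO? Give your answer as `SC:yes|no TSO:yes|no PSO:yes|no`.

SC:yes TSO:yes PSO:yes

outcome vector order: (T2.a,T2.b,T3.a)
SC: 10 outcomes — {(0,0,0) (0,0,2) (0,1,0) (0,1,2) (0,2,0) (0,2,2) (2,1,0) (2,1,2) (2,2,0) (2,2,2)}
TSO: 10 outcomes — {(0,0,0) (0,0,2) (0,1,0) (0,1,2) (0,2,0) (0,2,2) (2,1,0) (2,1,2) (2,2,0) (2,2,2)}
PSO: 12 outcomes — {(0,0,0) (0,0,2) (0,1,0) (0,1,2) (0,2,0) (0,2,2) (2,0,0) (2,0,2) (2,1,0) (2,1,2) (2,2,0) (2,2,2)}
target (0,0,2) ∈ {SC,TSO,PSO}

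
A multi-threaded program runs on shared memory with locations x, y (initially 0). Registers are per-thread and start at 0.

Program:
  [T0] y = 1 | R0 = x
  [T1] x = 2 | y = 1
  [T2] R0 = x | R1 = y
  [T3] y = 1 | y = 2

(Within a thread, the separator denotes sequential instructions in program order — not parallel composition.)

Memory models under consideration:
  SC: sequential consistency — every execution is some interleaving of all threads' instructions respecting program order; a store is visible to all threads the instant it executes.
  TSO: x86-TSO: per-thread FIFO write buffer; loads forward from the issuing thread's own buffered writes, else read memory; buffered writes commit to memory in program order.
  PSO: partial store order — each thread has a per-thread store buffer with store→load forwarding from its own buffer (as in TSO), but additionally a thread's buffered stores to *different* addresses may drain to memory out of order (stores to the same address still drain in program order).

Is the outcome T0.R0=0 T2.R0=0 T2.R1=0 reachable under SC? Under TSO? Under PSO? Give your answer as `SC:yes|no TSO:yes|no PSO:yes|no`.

outcome vector order: (T0.R0,T2.R0,T2.R1)
SC: 11 outcomes — {000, 001, 002, 021, 022, 200, 201, 202, 220, 221, 222}
TSO: 12 outcomes — {000, 001, 002, 020, 021, 022, 200, 201, 202, 220, 221, 222}
PSO: 12 outcomes — {000, 001, 002, 020, 021, 022, 200, 201, 202, 220, 221, 222}
target 000 ∈ {SC,TSO,PSO}

SC:yes TSO:yes PSO:yes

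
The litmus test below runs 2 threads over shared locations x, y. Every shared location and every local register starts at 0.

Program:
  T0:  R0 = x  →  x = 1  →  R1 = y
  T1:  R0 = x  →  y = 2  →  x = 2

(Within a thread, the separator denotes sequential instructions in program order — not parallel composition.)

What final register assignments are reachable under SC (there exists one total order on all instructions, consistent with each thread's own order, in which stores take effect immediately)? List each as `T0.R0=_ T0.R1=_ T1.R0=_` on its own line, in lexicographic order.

T0.R0=0 T0.R1=0 T1.R0=0
T0.R0=0 T0.R1=0 T1.R0=1
T0.R0=0 T0.R1=2 T1.R0=0
T0.R0=0 T0.R1=2 T1.R0=1
T0.R0=2 T0.R1=2 T1.R0=0

outcome vector order: (T0.R0,T0.R1,T1.R0)
|SC outcomes| = 5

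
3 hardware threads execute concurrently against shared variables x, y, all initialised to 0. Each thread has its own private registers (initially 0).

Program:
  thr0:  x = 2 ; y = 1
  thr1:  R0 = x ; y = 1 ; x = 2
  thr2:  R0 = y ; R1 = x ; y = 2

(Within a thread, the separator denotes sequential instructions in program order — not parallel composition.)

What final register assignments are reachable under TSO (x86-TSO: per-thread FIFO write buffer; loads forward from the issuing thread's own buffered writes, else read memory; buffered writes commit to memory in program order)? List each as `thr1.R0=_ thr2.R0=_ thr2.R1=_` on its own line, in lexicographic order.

outcome vector order: (thr1.R0,thr2.R0,thr2.R1)
|TSO outcomes| = 7

thr1.R0=0 thr2.R0=0 thr2.R1=0
thr1.R0=0 thr2.R0=0 thr2.R1=2
thr1.R0=0 thr2.R0=1 thr2.R1=0
thr1.R0=0 thr2.R0=1 thr2.R1=2
thr1.R0=2 thr2.R0=0 thr2.R1=0
thr1.R0=2 thr2.R0=0 thr2.R1=2
thr1.R0=2 thr2.R0=1 thr2.R1=2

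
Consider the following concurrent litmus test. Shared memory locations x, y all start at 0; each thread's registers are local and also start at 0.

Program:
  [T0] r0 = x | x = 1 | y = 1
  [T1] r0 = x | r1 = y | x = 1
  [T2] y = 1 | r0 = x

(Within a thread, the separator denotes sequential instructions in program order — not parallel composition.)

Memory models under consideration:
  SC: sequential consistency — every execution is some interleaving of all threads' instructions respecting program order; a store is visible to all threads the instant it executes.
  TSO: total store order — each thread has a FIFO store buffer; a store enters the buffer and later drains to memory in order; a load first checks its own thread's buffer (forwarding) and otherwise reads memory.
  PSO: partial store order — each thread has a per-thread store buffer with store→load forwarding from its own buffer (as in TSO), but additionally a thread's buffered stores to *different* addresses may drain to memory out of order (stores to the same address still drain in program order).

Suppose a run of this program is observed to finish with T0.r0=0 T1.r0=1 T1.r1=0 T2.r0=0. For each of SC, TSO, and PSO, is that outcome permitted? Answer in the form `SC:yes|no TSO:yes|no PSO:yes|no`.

outcome vector order: (T0.r0,T1.r0,T1.r1,T2.r0)
SC (11): <0 0 0 0> <0 0 0 1> <0 0 1 0> <0 0 1 1> <0 1 0 1> <0 1 1 0> <0 1 1 1> <1 0 0 0> <1 0 0 1> <1 0 1 0> <1 0 1 1>
TSO (12): <0 0 0 0> <0 0 0 1> <0 0 1 0> <0 0 1 1> <0 1 0 0> <0 1 0 1> <0 1 1 0> <0 1 1 1> <1 0 0 0> <1 0 0 1> <1 0 1 0> <1 0 1 1>
PSO (12): <0 0 0 0> <0 0 0 1> <0 0 1 0> <0 0 1 1> <0 1 0 0> <0 1 0 1> <0 1 1 0> <0 1 1 1> <1 0 0 0> <1 0 0 1> <1 0 1 0> <1 0 1 1>
target <0 1 0 0> ∈ {TSO,PSO}

SC:no TSO:yes PSO:yes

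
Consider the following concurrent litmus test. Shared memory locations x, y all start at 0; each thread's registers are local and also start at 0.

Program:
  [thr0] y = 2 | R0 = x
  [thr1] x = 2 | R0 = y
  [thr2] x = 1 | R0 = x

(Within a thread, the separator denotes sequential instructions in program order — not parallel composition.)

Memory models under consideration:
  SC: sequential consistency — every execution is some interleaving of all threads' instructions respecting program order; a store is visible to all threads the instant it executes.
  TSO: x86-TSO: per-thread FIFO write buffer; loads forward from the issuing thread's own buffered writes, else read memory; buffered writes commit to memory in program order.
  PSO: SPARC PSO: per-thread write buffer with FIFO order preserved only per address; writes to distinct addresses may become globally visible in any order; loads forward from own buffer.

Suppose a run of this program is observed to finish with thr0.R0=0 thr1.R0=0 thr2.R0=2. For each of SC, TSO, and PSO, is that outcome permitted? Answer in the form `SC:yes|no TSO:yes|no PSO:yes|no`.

SC:no TSO:yes PSO:yes

outcome vector order: (thr0.R0,thr1.R0,thr2.R0)
SC: 9 outcomes — {021; 022; 101; 121; 122; 201; 202; 221; 222}
TSO: 12 outcomes — {001; 002; 021; 022; 101; 102; 121; 122; 201; 202; 221; 222}
PSO: 12 outcomes — {001; 002; 021; 022; 101; 102; 121; 122; 201; 202; 221; 222}
target 002 ∈ {TSO,PSO}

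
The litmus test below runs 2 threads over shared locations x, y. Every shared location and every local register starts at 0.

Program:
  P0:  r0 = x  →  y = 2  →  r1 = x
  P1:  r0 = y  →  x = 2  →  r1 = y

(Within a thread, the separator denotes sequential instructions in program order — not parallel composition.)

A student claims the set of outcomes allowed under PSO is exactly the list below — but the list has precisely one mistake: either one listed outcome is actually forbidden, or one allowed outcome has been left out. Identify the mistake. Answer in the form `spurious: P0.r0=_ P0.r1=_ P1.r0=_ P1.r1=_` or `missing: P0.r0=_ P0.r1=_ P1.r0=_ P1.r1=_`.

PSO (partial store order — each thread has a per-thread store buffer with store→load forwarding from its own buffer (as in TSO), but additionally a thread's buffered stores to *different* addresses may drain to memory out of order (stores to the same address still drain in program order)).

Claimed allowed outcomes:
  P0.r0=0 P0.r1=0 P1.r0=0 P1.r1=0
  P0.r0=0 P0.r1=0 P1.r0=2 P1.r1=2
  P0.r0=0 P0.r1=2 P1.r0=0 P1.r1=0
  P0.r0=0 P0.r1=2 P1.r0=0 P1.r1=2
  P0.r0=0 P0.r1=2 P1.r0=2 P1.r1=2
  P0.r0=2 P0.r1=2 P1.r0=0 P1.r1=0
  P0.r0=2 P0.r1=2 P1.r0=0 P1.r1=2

outcome vector order: (P0.r0,P0.r1,P1.r0,P1.r1)
PSO: 8 outcomes — {0/0/0/0, 0/0/0/2, 0/0/2/2, 0/2/0/0, 0/2/0/2, 0/2/2/2, 2/2/0/0, 2/2/0/2}
PSO∖claimed = {0/0/0/2}

missing: P0.r0=0 P0.r1=0 P1.r0=0 P1.r1=2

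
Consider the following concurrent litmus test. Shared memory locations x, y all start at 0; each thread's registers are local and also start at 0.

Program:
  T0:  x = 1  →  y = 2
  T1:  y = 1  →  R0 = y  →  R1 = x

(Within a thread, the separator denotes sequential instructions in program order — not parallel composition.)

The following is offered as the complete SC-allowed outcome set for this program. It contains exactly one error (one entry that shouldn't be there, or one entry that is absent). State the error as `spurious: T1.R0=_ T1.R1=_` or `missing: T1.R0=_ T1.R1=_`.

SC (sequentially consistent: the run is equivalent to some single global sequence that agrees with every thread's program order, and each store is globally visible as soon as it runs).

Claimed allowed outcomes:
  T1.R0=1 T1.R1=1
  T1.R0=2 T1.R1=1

missing: T1.R0=1 T1.R1=0

outcome vector order: (T1.R0,T1.R1)
SC: 3 outcomes — {1/0, 1/1, 2/1}
SC∖claimed = {1/0}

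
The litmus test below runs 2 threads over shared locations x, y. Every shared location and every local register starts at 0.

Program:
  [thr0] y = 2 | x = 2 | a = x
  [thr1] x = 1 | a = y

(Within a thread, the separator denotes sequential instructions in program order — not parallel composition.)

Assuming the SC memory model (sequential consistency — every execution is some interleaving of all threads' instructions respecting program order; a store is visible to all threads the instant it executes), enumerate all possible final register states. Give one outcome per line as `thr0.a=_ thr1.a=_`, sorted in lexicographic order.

thr0.a=1 thr1.a=2
thr0.a=2 thr1.a=0
thr0.a=2 thr1.a=2

outcome vector order: (thr0.a,thr1.a)
|SC outcomes| = 3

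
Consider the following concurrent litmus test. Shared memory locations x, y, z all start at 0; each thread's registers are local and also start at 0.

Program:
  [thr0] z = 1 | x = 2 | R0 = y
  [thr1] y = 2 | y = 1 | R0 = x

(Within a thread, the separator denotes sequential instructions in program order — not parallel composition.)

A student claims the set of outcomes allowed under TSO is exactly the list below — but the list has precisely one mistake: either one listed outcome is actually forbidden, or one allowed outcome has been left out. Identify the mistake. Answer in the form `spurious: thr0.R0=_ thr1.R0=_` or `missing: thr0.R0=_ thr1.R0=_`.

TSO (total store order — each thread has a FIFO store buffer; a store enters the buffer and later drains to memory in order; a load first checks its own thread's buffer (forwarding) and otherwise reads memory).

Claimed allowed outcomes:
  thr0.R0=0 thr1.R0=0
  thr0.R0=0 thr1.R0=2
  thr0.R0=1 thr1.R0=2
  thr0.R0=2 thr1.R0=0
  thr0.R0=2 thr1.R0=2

missing: thr0.R0=1 thr1.R0=0

outcome vector order: (thr0.R0,thr1.R0)
TSO (6): <0 0>, <0 2>, <1 0>, <1 2>, <2 0>, <2 2>
TSO∖claimed = {<1 0>}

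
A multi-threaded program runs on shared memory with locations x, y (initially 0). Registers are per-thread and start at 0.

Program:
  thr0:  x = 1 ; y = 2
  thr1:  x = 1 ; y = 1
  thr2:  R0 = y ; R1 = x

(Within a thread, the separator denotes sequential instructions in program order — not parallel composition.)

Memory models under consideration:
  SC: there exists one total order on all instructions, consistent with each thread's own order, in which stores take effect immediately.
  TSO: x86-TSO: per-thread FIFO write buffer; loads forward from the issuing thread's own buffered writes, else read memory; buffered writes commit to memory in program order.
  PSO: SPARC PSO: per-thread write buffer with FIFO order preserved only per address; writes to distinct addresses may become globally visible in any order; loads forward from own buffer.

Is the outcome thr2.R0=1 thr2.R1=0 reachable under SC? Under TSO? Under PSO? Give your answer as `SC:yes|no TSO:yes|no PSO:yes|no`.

SC:no TSO:no PSO:yes

outcome vector order: (thr2.R0,thr2.R1)
SC (4): 00, 01, 11, 21
TSO (4): 00, 01, 11, 21
PSO (6): 00, 01, 10, 11, 20, 21
target 10 ∈ {PSO}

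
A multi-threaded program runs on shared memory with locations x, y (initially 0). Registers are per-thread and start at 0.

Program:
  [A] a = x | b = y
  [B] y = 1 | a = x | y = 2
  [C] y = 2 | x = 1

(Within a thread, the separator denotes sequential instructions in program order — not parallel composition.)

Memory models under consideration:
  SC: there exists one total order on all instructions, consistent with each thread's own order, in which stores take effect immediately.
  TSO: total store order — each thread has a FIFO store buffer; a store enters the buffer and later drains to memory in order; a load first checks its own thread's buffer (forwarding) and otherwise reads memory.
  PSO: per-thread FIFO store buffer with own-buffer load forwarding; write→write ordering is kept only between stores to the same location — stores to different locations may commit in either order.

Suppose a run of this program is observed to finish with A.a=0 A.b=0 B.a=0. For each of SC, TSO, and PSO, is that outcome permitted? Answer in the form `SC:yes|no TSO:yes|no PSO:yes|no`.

outcome vector order: (A.a,A.b,B.a)
under SC → (0,0,0) (0,0,1) (0,1,0) (0,1,1) (0,2,0) (0,2,1) (1,1,0) (1,1,1) (1,2,0) (1,2,1)
under TSO → (0,0,0) (0,0,1) (0,1,0) (0,1,1) (0,2,0) (0,2,1) (1,1,0) (1,1,1) (1,2,0) (1,2,1)
under PSO → (0,0,0) (0,0,1) (0,1,0) (0,1,1) (0,2,0) (0,2,1) (1,0,0) (1,0,1) (1,1,0) (1,1,1) (1,2,0) (1,2,1)
target (0,0,0) ∈ {SC,TSO,PSO}

SC:yes TSO:yes PSO:yes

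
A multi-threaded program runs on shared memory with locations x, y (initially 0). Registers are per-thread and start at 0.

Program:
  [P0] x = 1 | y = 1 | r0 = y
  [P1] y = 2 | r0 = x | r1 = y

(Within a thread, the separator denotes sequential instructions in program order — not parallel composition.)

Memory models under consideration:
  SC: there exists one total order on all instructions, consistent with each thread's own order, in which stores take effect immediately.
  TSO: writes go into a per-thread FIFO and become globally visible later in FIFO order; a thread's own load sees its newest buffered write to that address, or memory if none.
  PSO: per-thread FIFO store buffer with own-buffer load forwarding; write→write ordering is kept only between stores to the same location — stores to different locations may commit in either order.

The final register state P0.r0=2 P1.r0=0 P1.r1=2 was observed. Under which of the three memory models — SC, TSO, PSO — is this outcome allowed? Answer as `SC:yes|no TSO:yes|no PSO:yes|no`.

outcome vector order: (P0.r0,P1.r0,P1.r1)
under SC → (1,0,1); (1,0,2); (1,1,1); (1,1,2); (2,1,2)
under TSO → (1,0,1); (1,0,2); (1,1,1); (1,1,2); (2,0,2); (2,1,2)
under PSO → (1,0,1); (1,0,2); (1,1,1); (1,1,2); (2,0,2); (2,1,2)
target (2,0,2) ∈ {TSO,PSO}

SC:no TSO:yes PSO:yes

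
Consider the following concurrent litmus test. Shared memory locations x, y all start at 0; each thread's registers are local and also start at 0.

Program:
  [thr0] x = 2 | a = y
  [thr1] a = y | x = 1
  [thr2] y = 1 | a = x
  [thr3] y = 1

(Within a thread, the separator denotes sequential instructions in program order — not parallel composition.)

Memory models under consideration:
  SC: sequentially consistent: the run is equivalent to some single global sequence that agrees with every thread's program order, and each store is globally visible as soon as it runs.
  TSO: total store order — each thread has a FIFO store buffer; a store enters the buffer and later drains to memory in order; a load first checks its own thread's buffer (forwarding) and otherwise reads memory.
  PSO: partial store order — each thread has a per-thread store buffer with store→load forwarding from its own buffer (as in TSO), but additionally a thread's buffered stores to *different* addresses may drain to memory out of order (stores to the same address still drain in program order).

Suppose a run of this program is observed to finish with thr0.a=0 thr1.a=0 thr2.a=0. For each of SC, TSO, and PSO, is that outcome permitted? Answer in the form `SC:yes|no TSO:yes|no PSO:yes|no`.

SC:no TSO:yes PSO:yes

outcome vector order: (thr0.a,thr1.a,thr2.a)
[SC] allowed = {(0,0,1); (0,0,2); (0,1,1); (0,1,2); (1,0,0); (1,0,1); (1,0,2); (1,1,0); (1,1,1); (1,1,2)}
[TSO] allowed = {(0,0,0); (0,0,1); (0,0,2); (0,1,0); (0,1,1); (0,1,2); (1,0,0); (1,0,1); (1,0,2); (1,1,0); (1,1,1); (1,1,2)}
[PSO] allowed = {(0,0,0); (0,0,1); (0,0,2); (0,1,0); (0,1,1); (0,1,2); (1,0,0); (1,0,1); (1,0,2); (1,1,0); (1,1,1); (1,1,2)}
target (0,0,0) ∈ {TSO,PSO}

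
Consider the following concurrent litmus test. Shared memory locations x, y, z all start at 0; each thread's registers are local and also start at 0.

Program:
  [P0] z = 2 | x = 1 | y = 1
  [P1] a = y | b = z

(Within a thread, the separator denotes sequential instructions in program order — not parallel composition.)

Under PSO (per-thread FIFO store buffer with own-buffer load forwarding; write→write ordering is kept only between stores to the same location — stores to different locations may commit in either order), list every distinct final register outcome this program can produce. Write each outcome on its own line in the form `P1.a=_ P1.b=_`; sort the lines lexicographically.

P1.a=0 P1.b=0
P1.a=0 P1.b=2
P1.a=1 P1.b=0
P1.a=1 P1.b=2

outcome vector order: (P1.a,P1.b)
|PSO outcomes| = 4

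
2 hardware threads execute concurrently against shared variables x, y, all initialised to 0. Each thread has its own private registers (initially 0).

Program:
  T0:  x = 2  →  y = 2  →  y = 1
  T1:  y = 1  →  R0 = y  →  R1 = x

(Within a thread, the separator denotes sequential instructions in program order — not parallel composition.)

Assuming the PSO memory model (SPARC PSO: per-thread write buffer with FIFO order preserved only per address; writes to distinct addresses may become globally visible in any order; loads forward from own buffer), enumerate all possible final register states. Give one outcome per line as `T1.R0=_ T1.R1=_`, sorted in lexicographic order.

T1.R0=1 T1.R1=0
T1.R0=1 T1.R1=2
T1.R0=2 T1.R1=0
T1.R0=2 T1.R1=2

outcome vector order: (T1.R0,T1.R1)
|PSO outcomes| = 4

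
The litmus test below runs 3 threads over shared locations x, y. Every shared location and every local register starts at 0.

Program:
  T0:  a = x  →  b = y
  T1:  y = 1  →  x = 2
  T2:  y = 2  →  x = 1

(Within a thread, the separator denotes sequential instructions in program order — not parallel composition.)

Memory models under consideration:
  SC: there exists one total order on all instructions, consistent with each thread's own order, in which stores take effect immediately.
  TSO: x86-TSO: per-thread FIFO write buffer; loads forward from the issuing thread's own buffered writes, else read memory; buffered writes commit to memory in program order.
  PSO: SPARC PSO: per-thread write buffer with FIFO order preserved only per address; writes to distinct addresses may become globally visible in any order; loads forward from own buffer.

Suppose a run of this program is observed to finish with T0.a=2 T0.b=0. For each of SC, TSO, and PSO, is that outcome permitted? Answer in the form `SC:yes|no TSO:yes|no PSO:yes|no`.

outcome vector order: (T0.a,T0.b)
SC: 7 outcomes — {00 01 02 11 12 21 22}
TSO: 7 outcomes — {00 01 02 11 12 21 22}
PSO: 9 outcomes — {00 01 02 10 11 12 20 21 22}
target 20 ∈ {PSO}

SC:no TSO:no PSO:yes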